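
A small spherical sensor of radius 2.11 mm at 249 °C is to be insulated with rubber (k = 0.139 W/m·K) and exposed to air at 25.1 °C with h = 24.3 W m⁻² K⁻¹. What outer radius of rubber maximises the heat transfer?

r_cr = 1.14 cm

For a sphere, r_cr = 2k_ins/h = 2·0.139/24.3 = 0.0114 m = 1.14 cm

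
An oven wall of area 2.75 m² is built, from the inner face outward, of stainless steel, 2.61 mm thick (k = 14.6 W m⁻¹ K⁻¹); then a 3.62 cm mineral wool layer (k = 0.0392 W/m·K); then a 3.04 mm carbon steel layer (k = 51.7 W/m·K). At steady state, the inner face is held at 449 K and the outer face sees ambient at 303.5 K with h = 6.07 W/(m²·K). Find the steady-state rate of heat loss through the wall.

Q = 368 W

Treat each layer as a resistance in series:
  R_stainless steel = L/(kA) = 0.00261/(14.6·2.75) = 6.501×10^-5 K/W
  R_mineral wool = L/(kA) = 0.0362/(0.0392·2.75) = 0.3358 K/W
  R_carbon steel = L/(kA) = 0.00304/(51.7·2.75) = 2.138×10^-5 K/W
  R_conv,out = 1/(hA) = 1/(6.07·2.75) = 0.05991 K/W
ΣR = 6.501×10^-5 + 0.3358 + 2.138×10^-5 + 0.05991 = 0.3958 K/W
Q = ΔT/ΣR = (449 K − 303.5 K)/0.3958 = 368 W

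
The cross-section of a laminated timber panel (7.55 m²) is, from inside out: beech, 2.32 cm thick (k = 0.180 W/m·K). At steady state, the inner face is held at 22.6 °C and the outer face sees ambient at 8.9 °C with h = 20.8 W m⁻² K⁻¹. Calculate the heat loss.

Treat each layer as a resistance in series:
  R_beech = L/(kA) = 0.0232/(0.180·7.55) = 0.01707 K/W
  R_conv,out = 1/(hA) = 1/(20.8·7.55) = 0.006368 K/W
ΣR = 0.01707 + 0.006368 = 0.02344 K/W
Q = ΔT/ΣR = (22.6 °C − 8.9 °C)/0.02344 = 584 W

Q = 584 W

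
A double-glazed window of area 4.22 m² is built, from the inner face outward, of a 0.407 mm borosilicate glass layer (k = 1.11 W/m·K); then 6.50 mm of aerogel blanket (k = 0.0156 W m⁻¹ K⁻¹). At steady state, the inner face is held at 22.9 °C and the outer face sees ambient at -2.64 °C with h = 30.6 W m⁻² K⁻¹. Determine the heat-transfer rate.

Resistance network (inner→outer):
  R_borosilicate glass = L/(kA) = 4.07×10^-4/(1.11·4.22) = 8.689×10^-5 K/W
  R_aerogel blanket = L/(kA) = 0.00650/(0.0156·4.22) = 0.09874 K/W
  R_conv,out = 1/(hA) = 1/(30.6·4.22) = 0.007744 K/W
ΣR = 8.689×10^-5 + 0.09874 + 0.007744 = 0.1066 K/W
Q = ΔT/ΣR = (22.9 °C − -2.64 °C)/0.1066 = 240 W

Q = 240 W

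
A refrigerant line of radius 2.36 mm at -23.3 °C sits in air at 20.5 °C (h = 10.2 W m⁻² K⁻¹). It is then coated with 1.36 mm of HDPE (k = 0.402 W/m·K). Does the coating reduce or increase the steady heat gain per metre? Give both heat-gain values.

Critical radius for a cylinder: r_cr = k/h = 0.0394 m = 3.94 cm.
Outer radius after coating: r₂ = 0.00236 + 0.00136 = 0.00372 m.
Since r₁ < r_cr and r₂ ≤ r_cr, the coating moves toward the maximum at r_cr — heat gain rises.
Bare: R = 1/(2πr₁h) = 6.612 m·K/W; Q = 43.8/6.612 = 6.62 W/m.
Coated: R = R_cond + R_conv = 4.375 m·K/W; Q = 43.8/4.375 = 10.0 W/m.

increases: 6.62 → 10.0 W/m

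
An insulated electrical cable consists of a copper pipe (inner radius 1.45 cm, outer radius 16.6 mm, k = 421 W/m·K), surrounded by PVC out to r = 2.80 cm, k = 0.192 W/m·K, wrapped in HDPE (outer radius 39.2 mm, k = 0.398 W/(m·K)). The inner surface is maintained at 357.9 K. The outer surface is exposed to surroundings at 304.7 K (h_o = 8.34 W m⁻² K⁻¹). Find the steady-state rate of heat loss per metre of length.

Q' = 50.4 W/m

Treat each layer as a resistance in series:
  R'_copper = ln(0.0166/0.0145)/(2πk) = 0.1353/(2π·421) = 5.113×10^-5 m·K/W
  R'_PVC = ln(0.0280/0.0166)/(2πk) = 0.5228/(2π·0.192) = 0.4334 m·K/W
  R'_HDPE = ln(0.0392/0.0280)/(2πk) = 0.3365/(2π·0.398) = 0.1346 m·K/W
  R'_conv,out = 1/(2πr h) = 1/(2π·0.0392·8.34) = 0.4868 m·K/W
ΣR = 5.113×10^-5 + 0.4334 + 0.1346 + 0.4868 = 1.055 m·K/W
Q' = ΔT/ΣR = (357.9 K − 304.7 K)/1.055 = 50.4 W/m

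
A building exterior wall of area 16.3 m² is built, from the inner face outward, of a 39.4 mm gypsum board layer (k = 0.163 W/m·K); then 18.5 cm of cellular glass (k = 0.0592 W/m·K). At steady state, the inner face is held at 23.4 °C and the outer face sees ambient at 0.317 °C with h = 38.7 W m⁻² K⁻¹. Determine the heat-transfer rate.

Q = 111 W

Treat each layer as a resistance in series:
  R_gypsum board = L/(kA) = 0.0394/(0.163·16.3) = 0.01483 K/W
  R_cellular glass = L/(kA) = 0.185/(0.0592·16.3) = 0.1917 K/W
  R_conv,out = 1/(hA) = 1/(38.7·16.3) = 0.001585 K/W
ΣR = 0.01483 + 0.1917 + 0.001585 = 0.2081 K/W
Q = ΔT/ΣR = (23.4 °C − 0.317 °C)/0.2081 = 111 W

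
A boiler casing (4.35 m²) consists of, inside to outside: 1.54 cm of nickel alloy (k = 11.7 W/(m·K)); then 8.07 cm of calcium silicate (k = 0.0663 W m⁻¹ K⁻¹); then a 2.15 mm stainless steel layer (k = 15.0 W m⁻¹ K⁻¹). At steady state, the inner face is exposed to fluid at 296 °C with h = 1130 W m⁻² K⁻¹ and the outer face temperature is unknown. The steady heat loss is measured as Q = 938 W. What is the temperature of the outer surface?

T_out = 33.0 °C

Series resistances:
  R_conv,in = 1/(hA) = 1/(1130·4.35) = 2.034×10^-4 K/W
  R_nickel alloy = L/(kA) = 0.0154/(11.7·4.35) = 3.026×10^-4 K/W
  R_calcium silicate = L/(kA) = 0.0807/(0.0663·4.35) = 0.2798 K/W
  R_stainless steel = L/(kA) = 0.00215/(15.0·4.35) = 3.295×10^-5 K/W
ΣR = 0.2804 K/W
ΔT = Q·ΣR = 938 × 0.2804 = 263.0 K
Heat flows outward, so T_out = T_in − ΔT = 296 − 263.0 = 33.0 °C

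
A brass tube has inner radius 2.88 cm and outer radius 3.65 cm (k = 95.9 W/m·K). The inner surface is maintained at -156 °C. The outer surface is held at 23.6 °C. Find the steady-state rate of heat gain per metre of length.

Q' = 457 kW/m

Q' = 2πk·ΔT/ln(r₂/r₁) = 2π × 95.9 × 179.6 / ln(0.0365/0.0288) = 4.57×10^5 W/m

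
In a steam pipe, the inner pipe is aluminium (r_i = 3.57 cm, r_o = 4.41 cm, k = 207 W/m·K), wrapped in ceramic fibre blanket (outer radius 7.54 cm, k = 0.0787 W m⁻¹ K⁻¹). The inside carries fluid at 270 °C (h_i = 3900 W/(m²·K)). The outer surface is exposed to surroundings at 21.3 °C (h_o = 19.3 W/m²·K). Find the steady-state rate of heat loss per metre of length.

Series thermal resistances, inner to outer:
  R'_conv,in = 1/(2πr h) = 1/(2π·0.0357·3900) = 0.001143 m·K/W
  R'_aluminium = ln(0.0441/0.0357)/(2πk) = 0.2113/(2π·207) = 1.625×10^-4 m·K/W
  R'_ceramic fibre blanket = ln(0.0754/0.0441)/(2πk) = 0.5363/(2π·0.0787) = 1.085 m·K/W
  R'_conv,out = 1/(2πr h) = 1/(2π·0.0754·19.3) = 0.1094 m·K/W
ΣR = 0.001143 + 1.625×10^-4 + 1.085 + 0.1094 = 1.196 m·K/W
Q' = ΔT/ΣR = (270 °C − 21.3 °C)/1.196 = 208 W/m

Q' = 208 W/m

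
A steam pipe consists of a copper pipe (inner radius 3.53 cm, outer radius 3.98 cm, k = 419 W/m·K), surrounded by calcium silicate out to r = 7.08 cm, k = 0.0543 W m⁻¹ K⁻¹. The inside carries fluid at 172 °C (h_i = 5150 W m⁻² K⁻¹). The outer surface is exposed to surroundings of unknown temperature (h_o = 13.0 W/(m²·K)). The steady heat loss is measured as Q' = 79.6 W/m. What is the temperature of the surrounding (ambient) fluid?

T_out = 23.8 °C

Sum the resistances:
  R'_conv,in = 1/(2πr h) = 1/(2π·0.0353·5150) = 8.755×10^-4 m·K/W
  R'_copper = ln(0.0398/0.0353)/(2πk) = 0.1200/(2π·419) = 4.558×10^-5 m·K/W
  R'_calcium silicate = ln(0.0708/0.0398)/(2πk) = 0.5760/(2π·0.0543) = 1.688 m·K/W
  R'_conv,out = 1/(2πr h) = 1/(2π·0.0708·13.0) = 0.1729 m·K/W
ΣR = 1.862 m·K/W
ΔT = Q'·ΣR = 79.6 × 1.862 = 148.2 K
Heat flows outward, so T_out = T_in − ΔT = 172 − 148.2 = 23.8 °C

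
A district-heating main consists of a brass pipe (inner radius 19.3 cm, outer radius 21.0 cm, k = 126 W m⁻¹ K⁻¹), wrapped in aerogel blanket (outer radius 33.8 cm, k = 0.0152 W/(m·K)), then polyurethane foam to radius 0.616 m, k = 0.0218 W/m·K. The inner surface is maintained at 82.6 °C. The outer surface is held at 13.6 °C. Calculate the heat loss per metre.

Q' = 7.37 W/m

Treat each layer as a resistance in series:
  R'_brass = ln(0.210/0.193)/(2πk) = 0.08442/(2π·126) = 1.066×10^-4 m·K/W
  R'_aerogel blanket = ln(0.338/0.210)/(2πk) = 0.4759/(2π·0.0152) = 4.983 m·K/W
  R'_polyurethane foam = ln(0.616/0.338)/(2πk) = 0.6002/(2π·0.0218) = 4.382 m·K/W
ΣR = 1.066×10^-4 + 4.983 + 4.382 = 9.365 m·K/W
Q' = ΔT/ΣR = (82.6 °C − 13.6 °C)/9.365 = 7.37 W/m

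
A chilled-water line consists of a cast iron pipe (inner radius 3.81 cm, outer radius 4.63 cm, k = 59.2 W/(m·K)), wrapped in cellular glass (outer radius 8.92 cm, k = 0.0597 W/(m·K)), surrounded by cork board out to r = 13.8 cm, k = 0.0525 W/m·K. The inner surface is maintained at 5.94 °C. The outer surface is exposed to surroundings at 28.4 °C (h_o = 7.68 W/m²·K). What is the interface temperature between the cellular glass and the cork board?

Resistance network (inner→outer):
  R'_cast iron = ln(0.0463/0.0381)/(2πk) = 0.1949/(2π·59.2) = 5.240×10^-4 m·K/W
  R'_cellular glass = ln(0.0892/0.0463)/(2πk) = 0.6557/(2π·0.0597) = 1.748 m·K/W
  R'_cork board = ln(0.138/0.0892)/(2πk) = 0.4364/(2π·0.0525) = 1.323 m·K/W
  R'_conv,out = 1/(2πr h) = 1/(2π·0.138·7.68) = 0.1502 m·K/W
ΣR = 5.240×10^-4 + 1.748 + 1.323 + 0.1502 = 3.222 m·K/W
Q' = ΔT/ΣR = (5.94 °C − 28.4 °C)/3.222 = -6.971 W/m
From the inner boundary to the cellular glass/cork board interface, ΣR_partial = 1.749 m·K/W.
T_interface = T_in − Q'·ΣR_partial = 5.94 °C − (-6.971)(1.749) = 18.1 °C

T = 18.1 °C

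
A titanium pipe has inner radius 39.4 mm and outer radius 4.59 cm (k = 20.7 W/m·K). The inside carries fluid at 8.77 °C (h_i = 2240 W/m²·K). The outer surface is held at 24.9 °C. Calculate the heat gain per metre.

Treat each layer as a resistance in series:
  R'_conv,in = 1/(2πr h) = 1/(2π·0.0394·2240) = 0.001803 m·K/W
  R'_titanium = ln(0.0459/0.0394)/(2πk) = 0.1527/(2π·20.7) = 0.001174 m·K/W
ΣR = 0.001803 + 0.001174 = 0.002977 m·K/W
Q' = ΔT/ΣR = (8.77 °C − 24.9 °C)/0.002977 = -5420 W/m
(Negative Q' ⇒ heat flows inward; heat gain = 5420 W/m.)

Q' = 5.42 kW/m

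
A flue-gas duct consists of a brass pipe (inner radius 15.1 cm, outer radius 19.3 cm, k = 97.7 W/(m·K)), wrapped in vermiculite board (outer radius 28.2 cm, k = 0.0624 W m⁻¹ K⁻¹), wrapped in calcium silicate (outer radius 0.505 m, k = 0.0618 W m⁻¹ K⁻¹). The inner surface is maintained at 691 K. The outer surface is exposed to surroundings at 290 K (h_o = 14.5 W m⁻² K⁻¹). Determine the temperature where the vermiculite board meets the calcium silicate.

T = 535 K

Treat each layer as a resistance in series:
  R'_brass = ln(0.193/0.151)/(2πk) = 0.2454/(2π·97.7) = 3.998×10^-4 m·K/W
  R'_vermiculite board = ln(0.282/0.193)/(2πk) = 0.3792/(2π·0.0624) = 0.9672 m·K/W
  R'_calcium silicate = ln(0.505/0.282)/(2πk) = 0.5827/(2π·0.0618) = 1.501 m·K/W
  R'_conv,out = 1/(2πr h) = 1/(2π·0.505·14.5) = 0.02174 m·K/W
ΣR = 3.998×10^-4 + 0.9672 + 1.501 + 0.02174 = 2.490 m·K/W
Q' = ΔT/ΣR = (691 K − 290 K)/2.490 = 161.0 W/m
From the inner boundary to the vermiculite board/calcium silicate interface, ΣR_partial = 0.9676 m·K/W.
T_interface = T_in − Q'·ΣR_partial = 691 K − (161.0)(0.9676) = 535 K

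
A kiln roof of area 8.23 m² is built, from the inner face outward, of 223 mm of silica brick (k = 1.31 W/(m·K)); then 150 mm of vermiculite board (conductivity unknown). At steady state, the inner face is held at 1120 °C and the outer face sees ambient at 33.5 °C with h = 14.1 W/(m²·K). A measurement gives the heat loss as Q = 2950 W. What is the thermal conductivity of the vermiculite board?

k = 0.0538 W/m·K

ΣR = ΔT/Q = |1120 − 33.5|/2950 = 0.3683 K/W
Known resistances:
  R_silica brick = L/(kA) = 0.223/(1.31·8.23) = 0.02068 K/W
  R_conv,out = 1/(hA) = 1/(14.1·8.23) = 0.008617 K/W
R_vermiculite board = ΣR − ΣR_known = 0.3683 − 0.02930 = 0.3390 K/W
L/(kA) = 0.3390 ⇒ k = 0.150/(0.3390·8.23) = 0.0538 W/m·K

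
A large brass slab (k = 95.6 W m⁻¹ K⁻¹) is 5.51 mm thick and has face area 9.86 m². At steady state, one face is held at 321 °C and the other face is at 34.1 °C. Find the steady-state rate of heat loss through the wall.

Q = kA·ΔT/L = 95.6 × 9.86 × |321 °C − 34.1 °C| / 0.00551 = 4.91×10^7 W

Q = 49100 kW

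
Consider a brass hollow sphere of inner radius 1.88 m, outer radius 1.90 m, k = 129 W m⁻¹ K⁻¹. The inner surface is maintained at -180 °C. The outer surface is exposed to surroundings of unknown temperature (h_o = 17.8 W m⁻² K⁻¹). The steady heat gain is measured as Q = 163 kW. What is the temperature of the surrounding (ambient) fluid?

Series resistances:
  R_brass = (1/1.88 − 1/1.90)/(4πk) = 0.005599/(4π·129) = 3.454×10^-6 K/W
  R_conv,out = 1/(4πr²h) = 1/(4π·1.90²·17.8) = 0.001238 K/W
ΣR = 0.001242 K/W
ΔT = Q·ΣR = 1.63×10^5 × 0.001242 = 202.4 K
Heat flows inward, so T_out = T_in + ΔT = -180 + 202.4 = 22.4 °C

T_out = 22.4 °C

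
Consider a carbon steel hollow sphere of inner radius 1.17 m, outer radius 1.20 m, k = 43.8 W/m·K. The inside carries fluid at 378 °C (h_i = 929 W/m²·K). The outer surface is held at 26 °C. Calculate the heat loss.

Q = 3470 kW

Series thermal resistances, inner to outer:
  R_conv,in = 1/(4πr²h) = 1/(4π·1.17²·929) = 6.258×10^-5 K/W
  R_carbon steel = (1/1.17 − 1/1.20)/(4πk) = 0.02137/(4π·43.8) = 3.882×10^-5 K/W
ΣR = 6.258×10^-5 + 3.882×10^-5 = 1.014×10^-4 K/W
Q = ΔT/ΣR = (378 °C − 26 °C)/1.014×10^-4 = 3.47×10^6 W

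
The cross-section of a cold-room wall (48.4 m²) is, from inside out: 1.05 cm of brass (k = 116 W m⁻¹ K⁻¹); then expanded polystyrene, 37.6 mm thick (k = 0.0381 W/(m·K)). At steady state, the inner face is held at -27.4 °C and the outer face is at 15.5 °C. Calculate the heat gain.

Q = 2100 W

Treat each layer as a resistance in series:
  R_brass = L/(kA) = 0.0105/(116·48.4) = 1.870×10^-6 K/W
  R_expanded polystyrene = L/(kA) = 0.0376/(0.0381·48.4) = 0.02039 K/W
ΣR = 1.870×10^-6 + 0.02039 = 0.02039 K/W
Q = ΔT/ΣR = (-27.4 °C − 15.5 °C)/0.02039 = -2100 W
(Negative Q ⇒ heat flows inward; heat gain = 2100 W.)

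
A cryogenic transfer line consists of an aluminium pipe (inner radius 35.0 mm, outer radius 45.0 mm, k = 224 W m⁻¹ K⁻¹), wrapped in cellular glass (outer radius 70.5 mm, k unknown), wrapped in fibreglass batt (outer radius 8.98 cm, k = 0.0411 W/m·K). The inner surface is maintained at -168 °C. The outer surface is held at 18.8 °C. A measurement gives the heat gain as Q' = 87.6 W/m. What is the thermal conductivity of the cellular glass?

ΣR = ΔT/Q' = |-168 − 18.8|/87.6 = 2.132 m·K/W
Known resistances:
  R'_aluminium = ln(0.0450/0.0350)/(2πk) = 0.2513/(2π·224) = 1.786×10^-4 m·K/W
  R'_fibreglass batt = ln(0.0898/0.0705)/(2πk) = 0.2420/(2π·0.0411) = 0.9370 m·K/W
R_cellular glass = ΣR − ΣR_known = 2.132 − 0.9372 = 1.195 m·K/W
ln(r₂/r₁)/(2πk) = 1.195 ⇒ k = 0.4490/(2π·1.195) = 0.0598 W/m·K

k = 0.0598 W/m·K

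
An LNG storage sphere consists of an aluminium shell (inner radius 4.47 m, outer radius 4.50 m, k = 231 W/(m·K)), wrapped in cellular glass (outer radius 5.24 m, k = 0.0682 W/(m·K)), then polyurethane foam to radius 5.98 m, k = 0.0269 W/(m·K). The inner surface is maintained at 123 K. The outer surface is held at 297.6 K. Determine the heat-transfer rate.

Series thermal resistances, inner to outer:
  R_aluminium = (1/4.47 − 1/4.50)/(4πk) = 0.001491/(4π·231) = 5.138×10^-7 K/W
  R_cellular glass = (1/4.50 − 1/5.24)/(4πk) = 0.03138/(4π·0.0682) = 0.03662 K/W
  R_polyurethane foam = (1/5.24 − 1/5.98)/(4πk) = 0.02362/(4π·0.0269) = 0.06986 K/W
ΣR = 5.138×10^-7 + 0.03662 + 0.06986 = 0.1065 K/W
Q = ΔT/ΣR = (123 K − 297.6 K)/0.1065 = -1640 W
(Negative Q ⇒ heat flows inward; heat gain = 1640 W.)

Q = 1640 W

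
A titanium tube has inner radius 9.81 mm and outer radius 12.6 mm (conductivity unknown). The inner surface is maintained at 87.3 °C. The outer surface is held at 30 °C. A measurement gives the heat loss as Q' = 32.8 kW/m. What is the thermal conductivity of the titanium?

k = 22.8 W/m·K

ΣR = ΔT/Q' = |87.3 − 30|/32800 = 0.001747 m·K/W
ln(r₂/r₁)/(2πk) = 0.001747 ⇒ k = 0.2503/(2π·0.001747) = 22.8 W/m·K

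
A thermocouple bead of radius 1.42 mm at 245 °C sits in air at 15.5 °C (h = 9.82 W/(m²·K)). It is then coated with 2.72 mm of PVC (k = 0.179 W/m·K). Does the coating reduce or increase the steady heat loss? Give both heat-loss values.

increases: 0.0571 → 0.338 W

Critical radius for a sphere: r_cr = 2k/h = 0.0365 m = 3.65 cm.
Outer radius after coating: r₂ = 0.00142 + 0.00272 = 0.00414 m.
Since r₁ < r_cr and r₂ ≤ r_cr, the coating moves toward the maximum at r_cr — heat loss rises.
Bare: R = 1/(4πr₁²h) = 4019 K/W; Q = 229.5/4019 = 0.0571 W.
Coated: R = R_cond + R_conv = 678.5 K/W; Q = 229.5/678.5 = 0.338 W.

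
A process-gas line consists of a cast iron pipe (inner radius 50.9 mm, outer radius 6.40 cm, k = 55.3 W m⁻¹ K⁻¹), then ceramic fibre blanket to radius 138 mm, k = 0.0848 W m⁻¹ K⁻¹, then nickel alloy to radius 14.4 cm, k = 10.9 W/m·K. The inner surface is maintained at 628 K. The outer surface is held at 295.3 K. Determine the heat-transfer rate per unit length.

Q' = 231 W/m

Treat each layer as a resistance in series:
  R'_cast iron = ln(0.0640/0.0509)/(2πk) = 0.2290/(2π·55.3) = 6.591×10^-4 m·K/W
  R'_ceramic fibre blanket = ln(0.138/0.0640)/(2πk) = 0.7684/(2π·0.0848) = 1.442 m·K/W
  R'_nickel alloy = ln(0.144/0.138)/(2πk) = 0.04256/(2π·10.9) = 6.214×10^-4 m·K/W
ΣR = 6.591×10^-4 + 1.442 + 6.214×10^-4 = 1.443 m·K/W
Q' = ΔT/ΣR = (628 K − 295.3 K)/1.443 = 231 W/m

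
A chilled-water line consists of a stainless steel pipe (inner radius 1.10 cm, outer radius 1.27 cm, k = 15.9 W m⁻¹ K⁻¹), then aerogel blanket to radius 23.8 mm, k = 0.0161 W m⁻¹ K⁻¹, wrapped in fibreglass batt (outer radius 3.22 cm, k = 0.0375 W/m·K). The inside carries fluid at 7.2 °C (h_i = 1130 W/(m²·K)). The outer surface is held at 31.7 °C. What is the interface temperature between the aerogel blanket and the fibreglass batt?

Resistance network (inner→outer):
  R'_conv,in = 1/(2πr h) = 1/(2π·0.0110·1130) = 0.01280 m·K/W
  R'_stainless steel = ln(0.0127/0.0110)/(2πk) = 0.1437/(2π·15.9) = 0.001438 m·K/W
  R'_aerogel blanket = ln(0.0238/0.0127)/(2πk) = 0.6281/(2π·0.0161) = 6.209 m·K/W
  R'_fibreglass batt = ln(0.0322/0.0238)/(2πk) = 0.3023/(2π·0.0375) = 1.283 m·K/W
ΣR = 0.01280 + 0.001438 + 6.209 + 1.283 = 7.506 m·K/W
Q' = ΔT/ΣR = (7.2 °C − 31.7 °C)/7.506 = -3.264 W/m
From the inner boundary to the aerogel blanket/fibreglass batt interface, ΣR_partial = 6.223 m·K/W.
T_interface = T_in − Q'·ΣR_partial = 7.2 °C − (-3.264)(6.223) = 27.5 °C

T = 27.5 °C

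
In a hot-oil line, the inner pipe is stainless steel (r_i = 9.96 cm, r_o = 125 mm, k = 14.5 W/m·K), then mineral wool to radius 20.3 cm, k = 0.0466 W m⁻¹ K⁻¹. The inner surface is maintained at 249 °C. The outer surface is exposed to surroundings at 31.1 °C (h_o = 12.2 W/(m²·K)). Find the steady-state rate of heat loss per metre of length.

Q' = 126 W/m

Treat each layer as a resistance in series:
  R'_stainless steel = ln(0.125/0.0996)/(2πk) = 0.2272/(2π·14.5) = 0.002493 m·K/W
  R'_mineral wool = ln(0.203/0.125)/(2πk) = 0.4849/(2π·0.0466) = 1.656 m·K/W
  R'_conv,out = 1/(2πr h) = 1/(2π·0.203·12.2) = 0.06426 m·K/W
ΣR = 0.002493 + 1.656 + 0.06426 = 1.723 m·K/W
Q' = ΔT/ΣR = (249 °C − 31.1 °C)/1.723 = 126 W/m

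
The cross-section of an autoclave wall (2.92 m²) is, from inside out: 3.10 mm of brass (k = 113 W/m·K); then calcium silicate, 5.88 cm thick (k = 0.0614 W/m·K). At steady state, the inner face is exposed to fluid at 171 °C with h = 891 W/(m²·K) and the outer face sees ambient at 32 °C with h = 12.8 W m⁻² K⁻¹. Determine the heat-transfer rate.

Q = 391 W

Treat each layer as a resistance in series:
  R_conv,in = 1/(hA) = 1/(891·2.92) = 3.844×10^-4 K/W
  R_brass = L/(kA) = 0.00310/(113·2.92) = 9.395×10^-6 K/W
  R_calcium silicate = L/(kA) = 0.0588/(0.0614·2.92) = 0.3280 K/W
  R_conv,out = 1/(hA) = 1/(12.8·2.92) = 0.02676 K/W
ΣR = 3.844×10^-4 + 9.395×10^-6 + 0.3280 + 0.02676 = 0.3552 K/W
Q = ΔT/ΣR = (171 °C − 32 °C)/0.3552 = 391 W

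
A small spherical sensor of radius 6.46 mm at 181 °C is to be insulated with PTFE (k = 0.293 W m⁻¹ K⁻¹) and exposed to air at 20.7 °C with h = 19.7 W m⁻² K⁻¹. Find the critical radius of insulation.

r_cr = 2.97 cm

For a sphere, r_cr = 2k_ins/h = 2·0.293/19.7 = 0.0297 m = 2.97 cm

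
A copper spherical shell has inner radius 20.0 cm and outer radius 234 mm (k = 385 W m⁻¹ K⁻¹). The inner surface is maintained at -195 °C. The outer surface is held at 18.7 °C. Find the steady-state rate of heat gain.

Q = 4πk·ΔT/(1/r₁ − 1/r₂) = 4π × 385 × 213.7 / (1/0.200 − 1/0.234) = 1.42×10^6 W

Q = 1.42×10^6 W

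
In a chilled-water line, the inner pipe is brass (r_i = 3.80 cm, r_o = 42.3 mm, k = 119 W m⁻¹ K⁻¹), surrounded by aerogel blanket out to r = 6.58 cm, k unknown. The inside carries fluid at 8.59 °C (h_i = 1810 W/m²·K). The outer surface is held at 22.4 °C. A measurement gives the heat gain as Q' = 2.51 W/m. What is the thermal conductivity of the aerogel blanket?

ΣR = ΔT/Q' = |8.59 − 22.4|/2.51 = 5.502 m·K/W
Known resistances:
  R'_conv,in = 1/(2πr h) = 1/(2π·0.0380·1810) = 0.002314 m·K/W
  R'_brass = ln(0.0423/0.0380)/(2πk) = 0.1072/(2π·119) = 1.434×10^-4 m·K/W
R_aerogel blanket = ΣR − ΣR_known = 5.502 − 0.002457 = 5.500 m·K/W
ln(r₂/r₁)/(2πk) = 5.500 ⇒ k = 0.4418/(2π·5.500) = 0.0128 W/m·K

k = 0.0128 W/m·K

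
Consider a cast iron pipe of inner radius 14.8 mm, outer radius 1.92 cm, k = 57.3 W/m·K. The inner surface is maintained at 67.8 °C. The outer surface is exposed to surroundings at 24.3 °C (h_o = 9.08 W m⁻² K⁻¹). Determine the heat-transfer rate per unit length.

Series thermal resistances, inner to outer:
  R'_cast iron = ln(0.0192/0.0148)/(2πk) = 0.2603/(2π·57.3) = 7.230×10^-4 m·K/W
  R'_conv,out = 1/(2πr h) = 1/(2π·0.0192·9.08) = 0.9129 m·K/W
ΣR = 7.230×10^-4 + 0.9129 = 0.9136 m·K/W
Q' = ΔT/ΣR = (67.8 °C − 24.3 °C)/0.9136 = 47.6 W/m

Q' = 47.6 W/m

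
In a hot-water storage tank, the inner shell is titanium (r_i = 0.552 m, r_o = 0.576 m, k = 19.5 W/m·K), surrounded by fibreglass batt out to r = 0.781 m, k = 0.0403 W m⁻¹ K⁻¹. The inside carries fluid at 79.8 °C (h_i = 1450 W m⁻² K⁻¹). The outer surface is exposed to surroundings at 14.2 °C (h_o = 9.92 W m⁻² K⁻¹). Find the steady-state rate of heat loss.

Resistance network (inner→outer):
  R_conv,in = 1/(4πr²h) = 1/(4π·0.552²·1450) = 1.801×10^-4 K/W
  R_titanium = (1/0.552 − 1/0.576)/(4πk) = 0.07548/(4π·19.5) = 3.080×10^-4 K/W
  R_fibreglass batt = (1/0.576 − 1/0.781)/(4πk) = 0.4557/(4π·0.0403) = 0.8998 K/W
  R_conv,out = 1/(4πr²h) = 1/(4π·0.781²·9.92) = 0.01315 K/W
ΣR = 1.801×10^-4 + 3.080×10^-4 + 0.8998 + 0.01315 = 0.9134 K/W
Q = ΔT/ΣR = (79.8 °C − 14.2 °C)/0.9134 = 71.8 W

Q = 71.8 W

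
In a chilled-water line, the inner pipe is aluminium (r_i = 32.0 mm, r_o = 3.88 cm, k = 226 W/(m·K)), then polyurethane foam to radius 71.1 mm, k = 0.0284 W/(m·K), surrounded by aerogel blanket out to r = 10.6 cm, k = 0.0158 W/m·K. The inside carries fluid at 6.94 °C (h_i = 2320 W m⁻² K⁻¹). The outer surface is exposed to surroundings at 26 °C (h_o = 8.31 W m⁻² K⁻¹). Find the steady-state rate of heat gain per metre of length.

Q' = 2.51 W/m

Series thermal resistances, inner to outer:
  R'_conv,in = 1/(2πr h) = 1/(2π·0.0320·2320) = 0.002144 m·K/W
  R'_aluminium = ln(0.0388/0.0320)/(2πk) = 0.1927/(2π·226) = 1.357×10^-4 m·K/W
  R'_polyurethane foam = ln(0.0711/0.0388)/(2πk) = 0.6057/(2π·0.0284) = 3.394 m·K/W
  R'_aerogel blanket = ln(0.106/0.0711)/(2πk) = 0.3994/(2π·0.0158) = 4.023 m·K/W
  R'_conv,out = 1/(2πr h) = 1/(2π·0.106·8.31) = 0.1807 m·K/W
ΣR = 0.002144 + 1.357×10^-4 + 3.394 + 4.023 + 0.1807 = 7.600 m·K/W
Q' = ΔT/ΣR = (6.94 °C − 26 °C)/7.600 = -2.51 W/m
(Negative Q' ⇒ heat flows inward; heat gain = 2.51 W/m.)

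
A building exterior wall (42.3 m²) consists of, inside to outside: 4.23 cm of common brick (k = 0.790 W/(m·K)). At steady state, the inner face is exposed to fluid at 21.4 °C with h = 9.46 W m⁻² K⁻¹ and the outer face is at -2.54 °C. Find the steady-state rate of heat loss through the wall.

Q = 6360 W

Treat each layer as a resistance in series:
  R_conv,in = 1/(hA) = 1/(9.46·42.3) = 0.002499 K/W
  R_common brick = L/(kA) = 0.0423/(0.790·42.3) = 0.001266 K/W
ΣR = 0.002499 + 0.001266 = 0.003765 K/W
Q = ΔT/ΣR = (21.4 °C − -2.54 °C)/0.003765 = 6360 W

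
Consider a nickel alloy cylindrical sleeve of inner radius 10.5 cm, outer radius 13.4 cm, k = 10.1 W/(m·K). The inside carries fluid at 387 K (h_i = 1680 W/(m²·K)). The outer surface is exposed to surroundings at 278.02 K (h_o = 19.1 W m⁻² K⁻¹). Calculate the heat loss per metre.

Resistance network (inner→outer):
  R'_conv,in = 1/(2πr h) = 1/(2π·0.105·1680) = 9.022×10^-4 m·K/W
  R'_nickel alloy = ln(0.134/0.105)/(2πk) = 0.2439/(2π·10.1) = 0.003843 m·K/W
  R'_conv,out = 1/(2πr h) = 1/(2π·0.134·19.1) = 0.06218 m·K/W
ΣR = 9.022×10^-4 + 0.003843 + 0.06218 = 0.06693 m·K/W
Q' = ΔT/ΣR = (387 K − 278.02 K)/0.06693 = 1630 W/m

Q' = 1630 W/m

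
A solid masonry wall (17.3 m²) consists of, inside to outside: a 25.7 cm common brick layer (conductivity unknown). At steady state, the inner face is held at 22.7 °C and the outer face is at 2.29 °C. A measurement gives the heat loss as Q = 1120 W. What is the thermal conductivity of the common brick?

ΣR = ΔT/Q = |22.7 − 2.29|/1120 = 0.01822 K/W
L/(kA) = 0.01822 ⇒ k = 0.257/(0.01822·17.3) = 0.815 W/m·K

k = 0.815 W/m·K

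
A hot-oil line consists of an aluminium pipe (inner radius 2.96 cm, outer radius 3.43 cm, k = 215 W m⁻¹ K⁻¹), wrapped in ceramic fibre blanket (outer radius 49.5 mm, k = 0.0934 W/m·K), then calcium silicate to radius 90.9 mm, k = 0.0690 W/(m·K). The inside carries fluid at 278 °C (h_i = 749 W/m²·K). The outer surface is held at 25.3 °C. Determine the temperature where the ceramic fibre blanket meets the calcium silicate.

Treat each layer as a resistance in series:
  R'_conv,in = 1/(2πr h) = 1/(2π·0.0296·749) = 0.007179 m·K/W
  R'_aluminium = ln(0.0343/0.0296)/(2πk) = 0.1474/(2π·215) = 1.091×10^-4 m·K/W
  R'_ceramic fibre blanket = ln(0.0495/0.0343)/(2πk) = 0.3668/(2π·0.0934) = 0.6251 m·K/W
  R'_calcium silicate = ln(0.0909/0.0495)/(2πk) = 0.6078/(2π·0.0690) = 1.402 m·K/W
ΣR = 0.007179 + 1.091×10^-4 + 0.6251 + 1.402 = 2.034 m·K/W
Q' = ΔT/ΣR = (278 °C − 25.3 °C)/2.034 = 124.2 W/m
From the inner boundary to the ceramic fibre blanket/calcium silicate interface, ΣR_partial = 0.6324 m·K/W.
T_interface = T_in − Q'·ΣR_partial = 278 °C − (124.2)(0.6324) = 199 °C

T = 199 °C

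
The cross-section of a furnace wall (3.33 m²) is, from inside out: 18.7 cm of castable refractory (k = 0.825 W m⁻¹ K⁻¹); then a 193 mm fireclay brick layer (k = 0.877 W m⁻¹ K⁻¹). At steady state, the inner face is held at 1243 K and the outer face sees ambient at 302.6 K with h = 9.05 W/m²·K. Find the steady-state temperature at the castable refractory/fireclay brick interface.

Treat each layer as a resistance in series:
  R_castable refractory = L/(kA) = 0.187/(0.825·3.33) = 0.06807 K/W
  R_fireclay brick = L/(kA) = 0.193/(0.877·3.33) = 0.06609 K/W
  R_conv,out = 1/(hA) = 1/(9.05·3.33) = 0.03318 K/W
ΣR = 0.06807 + 0.06609 + 0.03318 = 0.1673 K/W
Q = ΔT/ΣR = (1243 K − 302.6 K)/0.1673 = 5621 W
From the inner boundary to the castable refractory/fireclay brick interface, ΣR_partial = 0.06807 K/W.
T_interface = T_in − Q·ΣR_partial = 1243 K − (5621)(0.06807) = 860 K

T = 860 K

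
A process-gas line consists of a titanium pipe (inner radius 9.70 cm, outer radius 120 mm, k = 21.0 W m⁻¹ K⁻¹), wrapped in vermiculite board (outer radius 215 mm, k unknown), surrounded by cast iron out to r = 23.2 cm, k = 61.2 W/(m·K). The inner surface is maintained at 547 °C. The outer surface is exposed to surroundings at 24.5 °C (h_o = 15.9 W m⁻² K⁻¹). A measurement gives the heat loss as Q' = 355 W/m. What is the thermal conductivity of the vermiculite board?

k = 0.0650 W/m·K

ΣR = ΔT/Q' = |547 − 24.5|/355 = 1.472 m·K/W
Known resistances:
  R'_titanium = ln(0.120/0.0970)/(2πk) = 0.2128/(2π·21.0) = 0.001613 m·K/W
  R'_cast iron = ln(0.232/0.215)/(2πk) = 0.07610/(2π·61.2) = 1.979×10^-4 m·K/W
  R'_conv,out = 1/(2πr h) = 1/(2π·0.232·15.9) = 0.04315 m·K/W
R_vermiculite board = ΣR − ΣR_known = 1.472 − 0.04496 = 1.427 m·K/W
ln(r₂/r₁)/(2πk) = 1.427 ⇒ k = 0.5831/(2π·1.427) = 0.0650 W/m·K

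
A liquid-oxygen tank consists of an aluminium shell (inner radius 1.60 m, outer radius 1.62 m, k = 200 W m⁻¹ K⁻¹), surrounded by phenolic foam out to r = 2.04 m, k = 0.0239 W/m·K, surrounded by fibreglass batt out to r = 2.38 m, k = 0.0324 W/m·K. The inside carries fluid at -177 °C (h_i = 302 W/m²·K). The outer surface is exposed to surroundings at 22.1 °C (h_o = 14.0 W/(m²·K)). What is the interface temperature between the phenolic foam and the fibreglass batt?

T = -35.7 °C

Series thermal resistances, inner to outer:
  R_conv,in = 1/(4πr²h) = 1/(4π·1.60²·302) = 1.029×10^-4 K/W
  R_aluminium = (1/1.60 − 1/1.62)/(4πk) = 0.007716/(4π·200) = 3.070×10^-6 K/W
  R_phenolic foam = (1/1.62 − 1/2.04)/(4πk) = 0.1271/(4π·0.0239) = 0.4232 K/W
  R_fibreglass batt = (1/2.04 − 1/2.38)/(4πk) = 0.07003/(4π·0.0324) = 0.1720 K/W
  R_conv,out = 1/(4πr²h) = 1/(4π·2.38²·14.0) = 0.001003 K/W
ΣR = 1.029×10^-4 + 3.070×10^-6 + 0.4232 + 0.1720 + 0.001003 = 0.5963 K/W
Q = ΔT/ΣR = (-177 °C − 22.1 °C)/0.5963 = -333.9 W
From the inner boundary to the phenolic foam/fibreglass batt interface, ΣR_partial = 0.4233 K/W.
T_interface = T_in − Q·ΣR_partial = -177 °C − (-333.9)(0.4233) = -35.7 °C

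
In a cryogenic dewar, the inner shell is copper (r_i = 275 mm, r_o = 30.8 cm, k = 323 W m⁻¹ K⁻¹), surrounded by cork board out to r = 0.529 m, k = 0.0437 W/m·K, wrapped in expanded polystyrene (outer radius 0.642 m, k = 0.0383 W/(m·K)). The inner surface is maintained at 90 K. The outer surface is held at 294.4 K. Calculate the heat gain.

Q = 64.7 W

Series thermal resistances, inner to outer:
  R_copper = (1/0.275 − 1/0.308)/(4πk) = 0.3896/(4π·323) = 9.599×10^-5 K/W
  R_cork board = (1/0.308 − 1/0.529)/(4πk) = 1.356/(4π·0.0437) = 2.470 K/W
  R_expanded polystyrene = (1/0.529 − 1/0.642)/(4πk) = 0.3327/(4π·0.0383) = 0.6913 K/W
ΣR = 9.599×10^-5 + 2.470 + 0.6913 = 3.161 K/W
Q = ΔT/ΣR = (90 K − 294.4 K)/3.161 = -64.7 W
(Negative Q ⇒ heat flows inward; heat gain = 64.7 W.)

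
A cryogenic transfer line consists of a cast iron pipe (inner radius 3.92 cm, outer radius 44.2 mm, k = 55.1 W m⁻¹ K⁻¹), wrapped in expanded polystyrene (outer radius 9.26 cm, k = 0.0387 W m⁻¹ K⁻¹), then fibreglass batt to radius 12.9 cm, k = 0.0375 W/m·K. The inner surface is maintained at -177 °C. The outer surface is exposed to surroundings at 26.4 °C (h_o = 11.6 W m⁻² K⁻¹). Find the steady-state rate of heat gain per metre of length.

Series thermal resistances, inner to outer:
  R'_cast iron = ln(0.0442/0.0392)/(2πk) = 0.1200/(2π·55.1) = 3.468×10^-4 m·K/W
  R'_expanded polystyrene = ln(0.0926/0.0442)/(2πk) = 0.7396/(2π·0.0387) = 3.041 m·K/W
  R'_fibreglass batt = ln(0.129/0.0926)/(2πk) = 0.3315/(2π·0.0375) = 1.407 m·K/W
  R'_conv,out = 1/(2πr h) = 1/(2π·0.129·11.6) = 0.1064 m·K/W
ΣR = 3.468×10^-4 + 3.041 + 1.407 + 0.1064 = 4.555 m·K/W
Q' = ΔT/ΣR = (-177 °C − 26.4 °C)/4.555 = -44.7 W/m
(Negative Q' ⇒ heat flows inward; heat gain = 44.7 W/m.)

Q' = 44.7 W/m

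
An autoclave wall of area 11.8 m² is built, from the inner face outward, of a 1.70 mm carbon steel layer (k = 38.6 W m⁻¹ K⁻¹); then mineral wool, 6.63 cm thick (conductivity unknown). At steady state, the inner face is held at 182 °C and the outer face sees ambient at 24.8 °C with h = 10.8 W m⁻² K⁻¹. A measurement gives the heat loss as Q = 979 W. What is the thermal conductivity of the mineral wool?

k = 0.0368 W/m·K

ΣR = ΔT/Q = |182 − 24.8|/979 = 0.1606 K/W
Known resistances:
  R_carbon steel = L/(kA) = 0.00170/(38.6·11.8) = 3.732×10^-6 K/W
  R_conv,out = 1/(hA) = 1/(10.8·11.8) = 0.007847 K/W
R_mineral wool = ΣR − ΣR_known = 0.1606 − 0.007851 = 0.1527 K/W
L/(kA) = 0.1527 ⇒ k = 0.0663/(0.1527·11.8) = 0.0368 W/m·K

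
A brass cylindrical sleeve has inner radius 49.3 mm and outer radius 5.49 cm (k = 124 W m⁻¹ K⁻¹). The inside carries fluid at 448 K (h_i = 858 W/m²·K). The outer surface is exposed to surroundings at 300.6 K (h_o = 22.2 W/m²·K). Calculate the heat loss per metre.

Series thermal resistances, inner to outer:
  R'_conv,in = 1/(2πr h) = 1/(2π·0.0493·858) = 0.003763 m·K/W
  R'_brass = ln(0.0549/0.0493)/(2πk) = 0.1076/(2π·124) = 1.381×10^-4 m·K/W
  R'_conv,out = 1/(2πr h) = 1/(2π·0.0549·22.2) = 0.1306 m·K/W
ΣR = 0.003763 + 1.381×10^-4 + 0.1306 = 0.1345 m·K/W
Q' = ΔT/ΣR = (448 K − 300.6 K)/0.1345 = 1100 W/m

Q' = 1100 W/m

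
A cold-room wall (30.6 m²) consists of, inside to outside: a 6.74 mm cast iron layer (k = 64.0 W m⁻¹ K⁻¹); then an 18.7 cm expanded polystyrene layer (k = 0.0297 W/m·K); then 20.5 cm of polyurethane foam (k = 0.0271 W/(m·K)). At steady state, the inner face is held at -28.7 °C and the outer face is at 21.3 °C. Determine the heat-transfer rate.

Q = 110 W

Resistance network (inner→outer):
  R_cast iron = L/(kA) = 0.00674/(64.0·30.6) = 3.442×10^-6 K/W
  R_expanded polystyrene = L/(kA) = 0.187/(0.0297·30.6) = 0.2058 K/W
  R_polyurethane foam = L/(kA) = 0.205/(0.0271·30.6) = 0.2472 K/W
ΣR = 3.442×10^-6 + 0.2058 + 0.2472 = 0.4530 K/W
Q = ΔT/ΣR = (-28.7 °C − 21.3 °C)/0.4530 = -110 W
(Negative Q ⇒ heat flows inward; heat gain = 110 W.)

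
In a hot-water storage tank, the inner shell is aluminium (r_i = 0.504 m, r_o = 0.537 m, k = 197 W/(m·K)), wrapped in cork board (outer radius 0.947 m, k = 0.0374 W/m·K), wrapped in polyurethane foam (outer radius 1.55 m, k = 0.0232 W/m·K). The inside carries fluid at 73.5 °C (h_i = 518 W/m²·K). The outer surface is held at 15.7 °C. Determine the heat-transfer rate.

Q = 18.5 W

Resistance network (inner→outer):
  R_conv,in = 1/(4πr²h) = 1/(4π·0.504²·518) = 6.048×10^-4 K/W
  R_aluminium = (1/0.504 − 1/0.537)/(4πk) = 0.1219/(4π·197) = 4.925×10^-5 K/W
  R_cork board = (1/0.537 − 1/0.947)/(4πk) = 0.8062/(4π·0.0374) = 1.715 K/W
  R_polyurethane foam = (1/0.947 − 1/1.55)/(4πk) = 0.4108/(4π·0.0232) = 1.409 K/W
ΣR = 6.048×10^-4 + 4.925×10^-5 + 1.715 + 1.409 = 3.125 K/W
Q = ΔT/ΣR = (73.5 °C − 15.7 °C)/3.125 = 18.5 W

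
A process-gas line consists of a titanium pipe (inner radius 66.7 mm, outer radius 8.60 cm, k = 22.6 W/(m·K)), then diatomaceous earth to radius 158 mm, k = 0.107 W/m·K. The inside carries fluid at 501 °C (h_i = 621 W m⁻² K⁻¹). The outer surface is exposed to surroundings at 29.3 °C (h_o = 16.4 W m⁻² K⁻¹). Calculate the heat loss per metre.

Q' = 485 W/m

Series thermal resistances, inner to outer:
  R'_conv,in = 1/(2πr h) = 1/(2π·0.0667·621) = 0.003842 m·K/W
  R'_titanium = ln(0.0860/0.0667)/(2πk) = 0.2541/(2π·22.6) = 0.001790 m·K/W
  R'_diatomaceous earth = ln(0.158/0.0860)/(2πk) = 0.6082/(2π·0.107) = 0.9047 m·K/W
  R'_conv,out = 1/(2πr h) = 1/(2π·0.158·16.4) = 0.06142 m·K/W
ΣR = 0.003842 + 0.001790 + 0.9047 + 0.06142 = 0.9718 m·K/W
Q' = ΔT/ΣR = (501 °C − 29.3 °C)/0.9718 = 485 W/m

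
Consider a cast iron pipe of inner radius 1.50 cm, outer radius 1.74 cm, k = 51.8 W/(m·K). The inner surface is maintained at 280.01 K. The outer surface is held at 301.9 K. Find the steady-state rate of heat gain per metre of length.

Q' = 2πk·ΔT/ln(r₂/r₁) = 2π × 51.8 × 21.89 / ln(0.0174/0.0150) = 48000 W/m

Q' = 48000 W/m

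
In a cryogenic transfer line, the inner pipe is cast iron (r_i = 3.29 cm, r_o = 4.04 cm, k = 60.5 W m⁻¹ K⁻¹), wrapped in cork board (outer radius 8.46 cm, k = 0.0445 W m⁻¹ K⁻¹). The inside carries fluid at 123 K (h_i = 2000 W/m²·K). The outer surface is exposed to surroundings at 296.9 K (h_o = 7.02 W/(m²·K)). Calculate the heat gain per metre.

Series thermal resistances, inner to outer:
  R'_conv,in = 1/(2πr h) = 1/(2π·0.0329·2000) = 0.002419 m·K/W
  R'_cast iron = ln(0.0404/0.0329)/(2πk) = 0.2054/(2π·60.5) = 5.402×10^-4 m·K/W
  R'_cork board = ln(0.0846/0.0404)/(2πk) = 0.7391/(2π·0.0445) = 2.643 m·K/W
  R'_conv,out = 1/(2πr h) = 1/(2π·0.0846·7.02) = 0.2680 m·K/W
ΣR = 0.002419 + 5.402×10^-4 + 2.643 + 0.2680 = 2.914 m·K/W
Q' = ΔT/ΣR = (123 K − 296.9 K)/2.914 = -59.7 W/m
(Negative Q' ⇒ heat flows inward; heat gain = 59.7 W/m.)

Q' = 59.7 W/m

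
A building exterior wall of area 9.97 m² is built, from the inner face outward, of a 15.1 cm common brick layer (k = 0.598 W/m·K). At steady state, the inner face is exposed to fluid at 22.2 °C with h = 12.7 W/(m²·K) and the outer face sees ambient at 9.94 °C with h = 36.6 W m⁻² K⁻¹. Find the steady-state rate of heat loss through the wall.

Q = 341 W

Series thermal resistances, inner to outer:
  R_conv,in = 1/(hA) = 1/(12.7·9.97) = 0.007898 K/W
  R_common brick = L/(kA) = 0.151/(0.598·9.97) = 0.02533 K/W
  R_conv,out = 1/(hA) = 1/(36.6·9.97) = 0.002740 K/W
ΣR = 0.007898 + 0.02533 + 0.002740 = 0.03597 K/W
Q = ΔT/ΣR = (22.2 °C − 9.94 °C)/0.03597 = 341 W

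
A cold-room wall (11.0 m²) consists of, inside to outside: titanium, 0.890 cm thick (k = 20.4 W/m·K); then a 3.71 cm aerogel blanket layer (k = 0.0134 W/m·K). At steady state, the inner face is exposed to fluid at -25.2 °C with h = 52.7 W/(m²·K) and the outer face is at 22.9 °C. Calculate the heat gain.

Q = 190 W

Resistance network (inner→outer):
  R_conv,in = 1/(hA) = 1/(52.7·11.0) = 0.001725 K/W
  R_titanium = L/(kA) = 0.00890/(20.4·11.0) = 3.966×10^-5 K/W
  R_aerogel blanket = L/(kA) = 0.0371/(0.0134·11.0) = 0.2517 K/W
ΣR = 0.001725 + 3.966×10^-5 + 0.2517 = 0.2535 K/W
Q = ΔT/ΣR = (-25.2 °C − 22.9 °C)/0.2535 = -190 W
(Negative Q ⇒ heat flows inward; heat gain = 190 W.)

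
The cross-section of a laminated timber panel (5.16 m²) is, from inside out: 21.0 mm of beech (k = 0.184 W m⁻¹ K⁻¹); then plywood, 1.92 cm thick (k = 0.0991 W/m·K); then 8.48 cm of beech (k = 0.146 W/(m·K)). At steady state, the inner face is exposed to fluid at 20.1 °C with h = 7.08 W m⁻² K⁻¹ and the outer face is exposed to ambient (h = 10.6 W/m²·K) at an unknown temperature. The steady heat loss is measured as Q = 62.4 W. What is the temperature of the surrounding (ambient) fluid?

T_out = 6.50 °C

Series resistances:
  R_conv,in = 1/(hA) = 1/(7.08·5.16) = 0.02737 K/W
  R_beech = L/(kA) = 0.0210/(0.184·5.16) = 0.02212 K/W
  R_plywood = L/(kA) = 0.0192/(0.0991·5.16) = 0.03755 K/W
  R_beech = L/(kA) = 0.0848/(0.146·5.16) = 0.1126 K/W
  R_conv,out = 1/(hA) = 1/(10.6·5.16) = 0.01828 K/W
ΣR = 0.2179 K/W
ΔT = Q·ΣR = 62.4 × 0.2179 = 13.60 K
Heat flows outward, so T_out = T_in − ΔT = 20.1 − 13.60 = 6.50 °C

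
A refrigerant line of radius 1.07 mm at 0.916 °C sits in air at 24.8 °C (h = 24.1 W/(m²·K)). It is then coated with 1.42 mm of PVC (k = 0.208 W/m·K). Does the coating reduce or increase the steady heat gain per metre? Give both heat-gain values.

increases: 3.87 → 7.24 W/m

Critical radius for a cylinder: r_cr = k/h = 0.00863 m = 0.863 cm.
Outer radius after coating: r₂ = 0.00107 + 0.00142 = 0.00249 m.
Since r₁ < r_cr and r₂ ≤ r_cr, the coating moves toward the maximum at r_cr — heat gain rises.
Bare: R = 1/(2πr₁h) = 6.172 m·K/W; Q = 23.884/6.172 = 3.87 W/m.
Coated: R = R_cond + R_conv = 3.298 m·K/W; Q = 23.884/3.298 = 7.24 W/m.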